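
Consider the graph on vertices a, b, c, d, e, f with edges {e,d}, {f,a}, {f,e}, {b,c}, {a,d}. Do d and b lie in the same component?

No

The component containing d is {a, d, e, f}, and b is not in it.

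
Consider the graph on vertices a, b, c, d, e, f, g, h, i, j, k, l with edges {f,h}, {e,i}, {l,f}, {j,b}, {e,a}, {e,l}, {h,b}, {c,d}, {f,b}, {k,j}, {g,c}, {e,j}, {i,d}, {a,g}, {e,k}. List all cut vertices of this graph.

e

Removing e increases the component count from 1 to 2, so e is a cut vertex.
By contrast removing a leaves 1 component; it is not a cut vertex. No other vertex is a cut vertex either.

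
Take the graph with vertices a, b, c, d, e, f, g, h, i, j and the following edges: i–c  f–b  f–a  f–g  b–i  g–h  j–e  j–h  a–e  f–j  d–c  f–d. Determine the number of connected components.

1

Starting from a we can reach a, b, c, d, e, f, g, h, i, j. That is one component of size 10.
Total: 1 component.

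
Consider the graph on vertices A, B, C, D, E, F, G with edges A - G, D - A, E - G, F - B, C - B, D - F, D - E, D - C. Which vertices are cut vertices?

D

Removing D increases the component count from 1 to 2, so D is a cut vertex.
By contrast removing G leaves 1 component; it is not a cut vertex. No other vertex is a cut vertex either.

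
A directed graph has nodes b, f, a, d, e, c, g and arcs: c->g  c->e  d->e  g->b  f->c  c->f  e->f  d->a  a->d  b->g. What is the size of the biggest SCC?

3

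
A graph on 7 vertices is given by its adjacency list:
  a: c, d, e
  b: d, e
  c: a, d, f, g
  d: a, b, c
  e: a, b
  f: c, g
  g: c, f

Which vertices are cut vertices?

c

Removing c increases the component count from 1 to 2, so c is a cut vertex.
By contrast removing e leaves 1 component; it is not a cut vertex. No other vertex is a cut vertex either.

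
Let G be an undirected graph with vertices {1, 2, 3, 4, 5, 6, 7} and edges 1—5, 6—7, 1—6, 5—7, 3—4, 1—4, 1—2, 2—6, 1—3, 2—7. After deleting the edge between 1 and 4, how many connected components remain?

1 and 4 are still connected via 1-3-4, so the component count stays at 1.

1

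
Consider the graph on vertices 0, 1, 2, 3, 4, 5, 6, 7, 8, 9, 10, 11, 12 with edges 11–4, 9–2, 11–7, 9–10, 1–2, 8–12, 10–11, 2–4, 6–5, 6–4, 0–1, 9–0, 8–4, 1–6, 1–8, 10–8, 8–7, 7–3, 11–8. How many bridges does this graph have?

3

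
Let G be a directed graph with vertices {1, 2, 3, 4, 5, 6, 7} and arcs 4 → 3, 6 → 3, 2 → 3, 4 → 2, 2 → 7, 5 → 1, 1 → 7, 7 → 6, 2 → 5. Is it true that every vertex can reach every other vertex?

There is no directed path from 3 to 1, so the graph is not strongly connected.

No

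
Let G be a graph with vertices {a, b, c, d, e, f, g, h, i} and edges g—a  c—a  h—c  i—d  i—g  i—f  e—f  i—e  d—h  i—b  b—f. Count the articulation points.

1

Removing i increases the component count from 1 to 2, so i is a cut vertex.
By contrast removing b leaves 1 component; it is not a cut vertex. No other vertex is a cut vertex either.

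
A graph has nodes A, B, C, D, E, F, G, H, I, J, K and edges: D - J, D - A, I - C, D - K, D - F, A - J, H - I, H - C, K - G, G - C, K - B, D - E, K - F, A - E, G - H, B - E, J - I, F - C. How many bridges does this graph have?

0

The edges on the cycle D-K-B-E-D are not bridges since each lies on that cycle.
Every edge lies on some cycle, so there are no bridges.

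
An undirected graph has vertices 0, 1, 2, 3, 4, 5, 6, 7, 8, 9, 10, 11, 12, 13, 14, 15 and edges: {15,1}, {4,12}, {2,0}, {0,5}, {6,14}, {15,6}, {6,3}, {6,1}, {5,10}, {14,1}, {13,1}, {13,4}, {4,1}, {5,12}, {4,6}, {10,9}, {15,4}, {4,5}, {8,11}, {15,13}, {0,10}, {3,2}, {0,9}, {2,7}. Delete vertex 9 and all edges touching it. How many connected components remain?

2

With 9 gone, the remaining components are: {8, 11}; {0, 1, 2, 3, 4, 5, 6, 7, 10, 12, 13, 14, 15}.
That is 2 components.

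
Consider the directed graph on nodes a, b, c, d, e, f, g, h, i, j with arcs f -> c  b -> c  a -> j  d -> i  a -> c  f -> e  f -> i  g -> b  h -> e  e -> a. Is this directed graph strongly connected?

No

There is no directed path from b to j, so the graph is not strongly connected.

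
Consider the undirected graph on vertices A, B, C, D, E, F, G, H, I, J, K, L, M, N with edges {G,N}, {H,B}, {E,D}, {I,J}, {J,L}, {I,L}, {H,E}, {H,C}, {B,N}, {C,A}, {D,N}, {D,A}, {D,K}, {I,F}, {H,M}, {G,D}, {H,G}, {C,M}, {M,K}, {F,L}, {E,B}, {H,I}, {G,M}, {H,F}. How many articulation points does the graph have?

1

Removing H increases the component count from 1 to 2, so H is a cut vertex.
By contrast removing E leaves 1 component; it is not a cut vertex. No other vertex is a cut vertex either.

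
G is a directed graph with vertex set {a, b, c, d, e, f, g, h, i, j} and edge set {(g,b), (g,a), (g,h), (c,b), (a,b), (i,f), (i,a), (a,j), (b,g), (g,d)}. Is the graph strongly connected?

No

There is no directed path from b to c, so the graph is not strongly connected.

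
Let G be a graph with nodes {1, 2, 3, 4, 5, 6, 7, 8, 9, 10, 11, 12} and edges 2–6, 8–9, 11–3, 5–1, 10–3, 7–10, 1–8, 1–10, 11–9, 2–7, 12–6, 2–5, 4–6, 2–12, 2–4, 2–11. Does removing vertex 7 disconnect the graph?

No

Deleting 7 leaves 1 component (was 1) (its neighbors 2, 10 remain connected to each other), so 7 is not a cut vertex.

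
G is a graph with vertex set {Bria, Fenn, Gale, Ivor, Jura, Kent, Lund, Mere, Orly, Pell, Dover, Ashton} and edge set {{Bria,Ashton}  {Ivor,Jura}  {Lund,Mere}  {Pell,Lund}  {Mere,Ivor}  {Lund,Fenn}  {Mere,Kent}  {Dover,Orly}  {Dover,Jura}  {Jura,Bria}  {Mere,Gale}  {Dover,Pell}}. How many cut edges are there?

6

The edges on the cycle Dover-Pell-Lund-Mere-Ivor-Jura-Dover are not bridges since each lies on that cycle.
But removing Gale—Mere disconnects Gale from Mere; removing Bria—Ashton disconnects Bria from Ashton; removing Kent—Mere disconnects Kent from Mere; removing Jura—Bria disconnects Jura from Bria — these are bridges.
In total 6 edges are bridges.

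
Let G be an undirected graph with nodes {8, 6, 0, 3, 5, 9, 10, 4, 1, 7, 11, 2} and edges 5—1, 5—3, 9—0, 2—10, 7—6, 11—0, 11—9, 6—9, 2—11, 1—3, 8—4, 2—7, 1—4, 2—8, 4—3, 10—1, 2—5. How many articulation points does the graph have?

1

Removing 2 increases the component count from 1 to 2, so 2 is a cut vertex.
By contrast removing 11 leaves 1 component; it is not a cut vertex. No other vertex is a cut vertex either.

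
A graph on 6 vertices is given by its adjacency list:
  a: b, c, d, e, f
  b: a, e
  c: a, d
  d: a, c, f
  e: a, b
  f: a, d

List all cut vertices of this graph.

a

Removing a increases the component count from 1 to 2, so a is a cut vertex.
By contrast removing b leaves 1 component; it is not a cut vertex. No other vertex is a cut vertex either.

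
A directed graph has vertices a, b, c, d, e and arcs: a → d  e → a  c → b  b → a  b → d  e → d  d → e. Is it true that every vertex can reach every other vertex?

No

There is no directed path from a to b, so the graph is not strongly connected.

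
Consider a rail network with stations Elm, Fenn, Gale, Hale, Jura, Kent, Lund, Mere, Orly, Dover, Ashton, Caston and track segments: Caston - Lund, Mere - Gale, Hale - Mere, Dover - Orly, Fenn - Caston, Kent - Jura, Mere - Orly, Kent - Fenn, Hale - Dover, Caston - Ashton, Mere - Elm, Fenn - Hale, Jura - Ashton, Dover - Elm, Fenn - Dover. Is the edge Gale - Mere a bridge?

Yes

Removing Gale - Mere leaves no path between Gale and Mere: the component count goes from 1 to 2. So it is a bridge.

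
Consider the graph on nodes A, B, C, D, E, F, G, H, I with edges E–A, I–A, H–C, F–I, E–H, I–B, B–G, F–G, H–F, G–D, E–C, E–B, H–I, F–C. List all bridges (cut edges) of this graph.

The edges on the cycle E-H-F-I-B-E are not bridges since each lies on that cycle.
But removing D–G disconnects D from G — this is a bridge.

D-G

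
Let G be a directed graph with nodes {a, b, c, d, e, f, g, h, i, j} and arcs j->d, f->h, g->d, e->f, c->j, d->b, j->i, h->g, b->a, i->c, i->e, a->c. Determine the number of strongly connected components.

{a, b, c, d, e, f, g, h, i, j} are all mutually reachable — one SCC of size 10.
That gives 1 strongly connected component.

1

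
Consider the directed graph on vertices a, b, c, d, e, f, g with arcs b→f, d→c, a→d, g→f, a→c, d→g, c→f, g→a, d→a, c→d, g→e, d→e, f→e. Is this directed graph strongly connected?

There is no directed path from g to b, so the graph is not strongly connected.

No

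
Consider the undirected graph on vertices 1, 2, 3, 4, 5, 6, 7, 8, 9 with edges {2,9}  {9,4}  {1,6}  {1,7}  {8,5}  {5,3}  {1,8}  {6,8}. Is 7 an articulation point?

Deleting 7 leaves 2 components (was 2), so 7 is not a cut vertex.

No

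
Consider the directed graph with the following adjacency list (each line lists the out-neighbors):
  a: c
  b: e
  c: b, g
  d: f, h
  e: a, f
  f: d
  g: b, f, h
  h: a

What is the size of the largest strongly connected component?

{a, b, c, d, e, f, g, h} are all mutually reachable — one SCC of size 8.
The largest has 8 vertices.

8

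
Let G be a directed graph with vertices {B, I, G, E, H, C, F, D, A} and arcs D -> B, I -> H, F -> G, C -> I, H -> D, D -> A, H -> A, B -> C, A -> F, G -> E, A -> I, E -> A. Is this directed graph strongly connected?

Yes

From H we can reach every vertex (A, B, C, D, E, F, G, H, I), and every vertex can reach H (A, B, C, D, E, F, G, H, I). So the whole graph is one strongly connected component.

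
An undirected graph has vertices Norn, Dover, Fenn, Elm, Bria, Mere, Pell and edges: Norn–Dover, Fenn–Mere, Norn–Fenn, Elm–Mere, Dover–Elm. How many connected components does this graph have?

Pell is isolated — a component by itself.
Bria is isolated — a component by itself.
Starting from Elm we can reach Elm, Fenn, Mere, Norn, Dover. That is one component of size 5.
Total: 3 components.

3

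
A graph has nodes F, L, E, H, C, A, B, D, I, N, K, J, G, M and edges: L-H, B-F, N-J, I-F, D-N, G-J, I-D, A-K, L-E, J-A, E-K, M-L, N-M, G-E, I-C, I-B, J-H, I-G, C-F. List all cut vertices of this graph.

Removing I increases the component count from 1 to 2, so I is a cut vertex.
By contrast removing A leaves 1 component; it is not a cut vertex. No other vertex is a cut vertex either.

I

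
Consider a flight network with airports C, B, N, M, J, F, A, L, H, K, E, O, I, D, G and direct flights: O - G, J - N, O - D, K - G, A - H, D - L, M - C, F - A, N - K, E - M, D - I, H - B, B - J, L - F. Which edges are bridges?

The edges on the cycle O-D-L-F-A-H-B-J-N-K-G-O are not bridges since each lies on that cycle.
But removing D - I disconnects D from I; removing E - M disconnects E from M; removing M - C disconnects M from C — these are bridges.

C-M, D-I, E-M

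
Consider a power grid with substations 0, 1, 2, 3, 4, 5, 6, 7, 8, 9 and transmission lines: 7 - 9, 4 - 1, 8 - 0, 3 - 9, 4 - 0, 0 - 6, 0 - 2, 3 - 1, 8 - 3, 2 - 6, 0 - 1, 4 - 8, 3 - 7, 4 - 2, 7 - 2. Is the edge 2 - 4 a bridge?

No

After removing 2 - 4, the path 2-0-4 still connects them, so the edge is not a bridge.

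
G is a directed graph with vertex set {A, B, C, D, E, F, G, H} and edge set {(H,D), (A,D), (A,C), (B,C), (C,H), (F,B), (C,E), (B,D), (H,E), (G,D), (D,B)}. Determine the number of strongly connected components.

{B, C, D, H} are all mutually reachable — one SCC of size 4.
{E} is an SCC by itself.
{G} is an SCC by itself.
{A} is an SCC by itself.
{F} is an SCC by itself.
That gives 5 strongly connected components.

5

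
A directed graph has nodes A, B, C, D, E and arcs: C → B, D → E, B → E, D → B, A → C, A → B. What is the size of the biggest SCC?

{C} is an SCC by itself.
{A} is an SCC by itself.
{B} is an SCC by itself.
{E} is an SCC by itself.
{D} is an SCC by itself.
The largest has 1 vertex.

1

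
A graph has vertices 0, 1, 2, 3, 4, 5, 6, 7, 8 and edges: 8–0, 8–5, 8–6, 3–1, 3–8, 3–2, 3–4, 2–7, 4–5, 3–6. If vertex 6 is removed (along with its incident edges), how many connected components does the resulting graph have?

With 6 gone, the remaining components are: {0, 1, 2, 3, 4, 5, 7, 8}.
That is 1 component.

1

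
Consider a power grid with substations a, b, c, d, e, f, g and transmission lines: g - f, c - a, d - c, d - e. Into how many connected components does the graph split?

b is isolated — a component by itself.
Starting from f we can reach f, g. That is one component of size 2.
Starting from a we can reach a, c, d, e. That is one component of size 4.
Total: 3 components.

3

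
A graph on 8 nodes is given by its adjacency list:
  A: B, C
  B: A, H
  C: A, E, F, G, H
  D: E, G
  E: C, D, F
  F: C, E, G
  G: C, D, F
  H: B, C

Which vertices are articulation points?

Removing C increases the component count from 1 to 2, so C is a cut vertex.
By contrast removing A leaves 1 component; it is not a cut vertex. No other vertex is a cut vertex either.

C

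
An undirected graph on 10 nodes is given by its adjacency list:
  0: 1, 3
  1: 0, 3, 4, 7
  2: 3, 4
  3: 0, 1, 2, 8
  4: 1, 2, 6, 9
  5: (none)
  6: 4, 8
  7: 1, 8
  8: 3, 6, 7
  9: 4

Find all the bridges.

The edges on the cycle 6-4-1-7-8-6 are not bridges since each lies on that cycle.
But removing 4-9 disconnects 4 from 9 — this is a bridge.

4-9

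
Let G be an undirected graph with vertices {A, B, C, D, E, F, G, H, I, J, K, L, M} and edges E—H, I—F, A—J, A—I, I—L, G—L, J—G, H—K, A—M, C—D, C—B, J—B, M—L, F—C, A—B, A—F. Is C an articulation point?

Yes

Deleting C raises the number of components from 2 to 3, so C is a cut vertex.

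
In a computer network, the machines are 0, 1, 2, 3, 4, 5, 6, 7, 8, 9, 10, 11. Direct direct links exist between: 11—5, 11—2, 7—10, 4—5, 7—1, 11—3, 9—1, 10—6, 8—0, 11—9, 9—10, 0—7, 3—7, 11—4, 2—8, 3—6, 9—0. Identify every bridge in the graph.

The edges on the cycle 11-4-5-11 are not bridges since each lies on that cycle.
Every edge lies on some cycle, so there are no bridges.

none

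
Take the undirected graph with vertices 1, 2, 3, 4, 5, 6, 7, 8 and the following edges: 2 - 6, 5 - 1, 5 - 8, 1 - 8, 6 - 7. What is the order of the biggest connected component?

4 is isolated — a component by itself.
3 is isolated — a component by itself.
Starting from 2 we can reach 2, 6, 7. That is one component of size 3.
Starting from 1 we can reach 1, 5, 8. That is one component of size 3.
The largest has 3 vertices.

3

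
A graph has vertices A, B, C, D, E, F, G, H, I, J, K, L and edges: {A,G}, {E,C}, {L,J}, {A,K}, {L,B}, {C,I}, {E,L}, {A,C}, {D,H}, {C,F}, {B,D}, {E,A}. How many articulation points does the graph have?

Removing A increases the component count from 1 to 3, so A is a cut vertex.
Removing B increases the component count from 1 to 2, so B is a cut vertex.
Removing C increases the component count from 1 to 3, so C is a cut vertex.
Likewise D, E, L are cut vertices.
By contrast removing J leaves 1 component; it is not a cut vertex. No other vertex is a cut vertex either.

6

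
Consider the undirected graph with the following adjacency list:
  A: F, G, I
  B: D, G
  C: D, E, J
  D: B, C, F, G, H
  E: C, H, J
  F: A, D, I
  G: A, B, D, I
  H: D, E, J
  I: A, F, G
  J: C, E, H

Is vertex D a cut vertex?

Yes

Deleting D raises the number of components from 1 to 2, so D is a cut vertex.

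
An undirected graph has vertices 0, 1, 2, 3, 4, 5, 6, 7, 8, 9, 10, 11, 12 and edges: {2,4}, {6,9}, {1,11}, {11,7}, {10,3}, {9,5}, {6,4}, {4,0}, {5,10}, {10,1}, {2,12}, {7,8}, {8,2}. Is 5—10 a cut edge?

After removing 5—10, the path 5-9-6-4-2-8-7-11-1-10 still connects them, so the edge is not a bridge.

No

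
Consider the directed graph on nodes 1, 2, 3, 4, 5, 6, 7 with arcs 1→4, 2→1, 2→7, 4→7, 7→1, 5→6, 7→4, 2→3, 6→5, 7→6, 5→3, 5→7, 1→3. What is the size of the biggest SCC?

5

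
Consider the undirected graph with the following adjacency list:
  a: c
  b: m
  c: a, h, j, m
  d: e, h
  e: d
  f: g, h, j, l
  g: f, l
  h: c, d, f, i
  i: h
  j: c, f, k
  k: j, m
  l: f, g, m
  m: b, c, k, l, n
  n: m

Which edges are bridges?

a-c, b-m, d-e, d-h, h-i, m-n

The edges on the cycle c-m-l-g-f-j-c are not bridges since each lies on that cycle.
But removing h-d disconnects h from d; removing i-h disconnects i from h; removing n-m disconnects n from m; removing e-d disconnects e from d — these are bridges.
In total 6 edges are bridges.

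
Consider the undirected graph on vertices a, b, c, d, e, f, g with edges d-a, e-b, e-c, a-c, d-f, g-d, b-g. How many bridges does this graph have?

1

The edges on the cycle e-b-g-d-a-c-e are not bridges since each lies on that cycle.
But removing d-f disconnects d from f — this is a bridge.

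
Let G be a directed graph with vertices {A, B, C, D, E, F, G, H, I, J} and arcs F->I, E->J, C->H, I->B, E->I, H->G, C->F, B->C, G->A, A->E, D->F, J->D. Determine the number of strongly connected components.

{A, B, C, D, E, F, G, H, I, J} are all mutually reachable — one SCC of size 10.
That gives 1 strongly connected component.

1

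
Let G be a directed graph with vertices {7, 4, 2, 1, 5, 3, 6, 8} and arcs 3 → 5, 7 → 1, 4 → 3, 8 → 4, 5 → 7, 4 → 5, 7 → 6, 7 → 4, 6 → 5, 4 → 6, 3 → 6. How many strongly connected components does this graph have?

{3, 4, 5, 6, 7} are all mutually reachable — one SCC of size 5.
{2} is an SCC by itself.
{8} is an SCC by itself.
{1} is an SCC by itself.
That gives 4 strongly connected components.

4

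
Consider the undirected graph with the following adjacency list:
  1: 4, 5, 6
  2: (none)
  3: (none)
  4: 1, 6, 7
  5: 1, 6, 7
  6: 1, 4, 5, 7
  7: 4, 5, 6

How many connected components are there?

3

3 is isolated — a component by itself.
2 is isolated — a component by itself.
Starting from 1 we can reach 1, 4, 5, 6, 7. That is one component of size 5.
Total: 3 components.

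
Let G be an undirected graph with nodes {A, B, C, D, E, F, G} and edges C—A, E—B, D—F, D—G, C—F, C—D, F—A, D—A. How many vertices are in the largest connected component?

Starting from B we can reach B, E. That is one component of size 2.
Starting from A we can reach A, C, D, F, G. That is one component of size 5.
The largest has 5 vertices.

5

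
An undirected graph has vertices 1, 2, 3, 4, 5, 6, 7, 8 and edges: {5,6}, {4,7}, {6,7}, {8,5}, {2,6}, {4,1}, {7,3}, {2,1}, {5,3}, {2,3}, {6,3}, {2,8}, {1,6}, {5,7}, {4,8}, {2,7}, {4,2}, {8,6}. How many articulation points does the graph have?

0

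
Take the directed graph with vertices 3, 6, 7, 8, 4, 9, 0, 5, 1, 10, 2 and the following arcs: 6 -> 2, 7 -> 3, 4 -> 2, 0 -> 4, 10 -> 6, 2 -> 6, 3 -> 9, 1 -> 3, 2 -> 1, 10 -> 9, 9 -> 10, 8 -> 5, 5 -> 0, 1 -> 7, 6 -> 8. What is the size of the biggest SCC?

{0, 1, 2, 3, 4, 5, 6, 7, 8, 9, 10} are all mutually reachable — one SCC of size 11.
The largest has 11 vertices.

11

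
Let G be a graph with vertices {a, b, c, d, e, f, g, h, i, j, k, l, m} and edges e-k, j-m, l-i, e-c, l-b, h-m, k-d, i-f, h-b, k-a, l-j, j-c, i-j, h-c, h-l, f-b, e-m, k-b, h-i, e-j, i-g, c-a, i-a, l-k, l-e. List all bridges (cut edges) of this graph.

d-k, g-i

The edges on the cycle l-i-f-b-l are not bridges since each lies on that cycle.
But removing g-i disconnects g from i; removing k-d disconnects k from d — these are bridges.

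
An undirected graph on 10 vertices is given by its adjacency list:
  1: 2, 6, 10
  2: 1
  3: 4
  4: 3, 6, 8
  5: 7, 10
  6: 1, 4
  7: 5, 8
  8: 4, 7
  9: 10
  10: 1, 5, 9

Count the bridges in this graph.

The edges on the cycle 4-8-7-5-10-1-6-4 are not bridges since each lies on that cycle.
But removing 2-1 disconnects 2 from 1; removing 4-3 disconnects 4 from 3; removing 10-9 disconnects 10 from 9 — these are bridges.
That makes 3 bridges.

3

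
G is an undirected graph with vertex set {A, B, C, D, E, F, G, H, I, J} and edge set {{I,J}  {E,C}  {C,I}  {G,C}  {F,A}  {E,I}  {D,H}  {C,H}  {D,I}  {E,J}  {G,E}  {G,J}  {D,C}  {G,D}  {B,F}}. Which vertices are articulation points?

Removing F increases the component count from 2 to 3, so F is a cut vertex.
By contrast removing E leaves 2 components; it is not a cut vertex. No other vertex is a cut vertex either.

F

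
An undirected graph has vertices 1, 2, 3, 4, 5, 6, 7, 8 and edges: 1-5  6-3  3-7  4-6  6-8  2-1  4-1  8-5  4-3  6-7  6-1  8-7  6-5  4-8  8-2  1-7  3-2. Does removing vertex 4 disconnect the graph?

Deleting 4 leaves 1 component (was 1) (its neighbors 1, 3, 6, 8 remain connected to each other), so 4 is not a cut vertex.

No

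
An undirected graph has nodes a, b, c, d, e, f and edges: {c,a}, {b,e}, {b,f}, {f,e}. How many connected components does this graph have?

3

d is isolated — a component by itself.
Starting from a we can reach a, c. That is one component of size 2.
Starting from b we can reach b, e, f. That is one component of size 3.
Total: 3 components.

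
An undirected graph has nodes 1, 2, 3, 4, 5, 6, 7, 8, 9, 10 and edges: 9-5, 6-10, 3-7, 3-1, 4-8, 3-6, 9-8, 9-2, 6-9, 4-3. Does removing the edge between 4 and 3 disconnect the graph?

After removing 4-3, the path 4-8-9-6-3 still connects them, so the edge is not a bridge.

No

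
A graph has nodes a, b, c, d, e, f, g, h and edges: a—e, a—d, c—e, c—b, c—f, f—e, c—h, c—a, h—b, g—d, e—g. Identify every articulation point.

c

Removing c increases the component count from 1 to 2, so c is a cut vertex.
By contrast removing h leaves 1 component; it is not a cut vertex. No other vertex is a cut vertex either.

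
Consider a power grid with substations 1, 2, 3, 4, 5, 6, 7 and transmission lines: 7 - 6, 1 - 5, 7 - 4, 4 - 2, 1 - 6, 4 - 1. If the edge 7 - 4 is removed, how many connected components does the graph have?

7 and 4 are still connected via 7-6-1-4, so the component count stays at 2.

2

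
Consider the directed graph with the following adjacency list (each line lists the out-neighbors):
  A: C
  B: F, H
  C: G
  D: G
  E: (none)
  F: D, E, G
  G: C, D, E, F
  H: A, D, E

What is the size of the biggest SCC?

4

{C, D, F, G} are all mutually reachable — one SCC of size 4.
{H} is an SCC by itself.
{B} is an SCC by itself.
{A} is an SCC by itself.
{E} is an SCC by itself.
The largest has 4 vertices.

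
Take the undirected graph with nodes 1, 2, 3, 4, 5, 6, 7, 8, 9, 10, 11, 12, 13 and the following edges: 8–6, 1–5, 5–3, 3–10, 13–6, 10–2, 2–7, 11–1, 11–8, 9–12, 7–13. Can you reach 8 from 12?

No

The component containing 12 is {9, 12}, and 8 is not in it.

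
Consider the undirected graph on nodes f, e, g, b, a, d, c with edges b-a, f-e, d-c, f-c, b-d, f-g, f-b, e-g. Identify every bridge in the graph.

a-b

The edges on the cycle f-e-g-f are not bridges since each lies on that cycle.
But removing a-b disconnects a from b — this is a bridge.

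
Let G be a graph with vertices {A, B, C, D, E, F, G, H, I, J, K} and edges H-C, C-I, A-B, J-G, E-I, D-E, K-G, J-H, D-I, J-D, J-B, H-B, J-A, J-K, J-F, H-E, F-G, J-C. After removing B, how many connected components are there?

1

With B gone, the remaining components are: {A, C, D, E, F, G, H, I, J, K}.
That is 1 component.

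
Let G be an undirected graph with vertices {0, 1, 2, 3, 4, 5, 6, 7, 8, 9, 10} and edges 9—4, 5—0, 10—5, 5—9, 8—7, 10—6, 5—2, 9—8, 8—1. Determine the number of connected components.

2

3 is isolated — a component by itself.
Starting from 0 we can reach 0, 1, 2, 4, 5, 6, 7, 8, 9, 10. That is one component of size 10.
Total: 2 components.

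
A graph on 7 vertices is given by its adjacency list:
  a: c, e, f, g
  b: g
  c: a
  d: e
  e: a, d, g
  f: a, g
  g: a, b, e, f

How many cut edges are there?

3

The edges on the cycle e-a-f-g-e are not bridges since each lies on that cycle.
But removing e-d disconnects e from d; removing b-g disconnects b from g; removing c-a disconnects c from a — these are bridges.
That makes 3 bridges.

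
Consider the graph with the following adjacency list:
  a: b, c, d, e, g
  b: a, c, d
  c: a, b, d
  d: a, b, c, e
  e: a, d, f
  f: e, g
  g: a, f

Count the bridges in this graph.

The edges on the cycle e-a-c-b-d-e are not bridges since each lies on that cycle.
Every edge lies on some cycle, so there are no bridges.

0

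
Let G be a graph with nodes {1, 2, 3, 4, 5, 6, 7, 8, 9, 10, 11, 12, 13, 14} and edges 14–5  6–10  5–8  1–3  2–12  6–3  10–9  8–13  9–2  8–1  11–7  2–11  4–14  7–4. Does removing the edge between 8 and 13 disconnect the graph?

Removing 8–13 leaves no path between 8 and 13: the component count goes from 1 to 2. So it is a bridge.

Yes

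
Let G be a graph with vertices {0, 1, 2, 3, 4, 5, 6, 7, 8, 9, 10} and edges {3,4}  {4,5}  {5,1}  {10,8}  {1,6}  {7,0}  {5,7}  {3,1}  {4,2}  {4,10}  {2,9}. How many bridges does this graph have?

The edges on the cycle 3-4-5-1-3 are not bridges since each lies on that cycle.
But removing 4–10 disconnects 4 from 10; removing 10–8 disconnects 10 from 8; removing 6–1 disconnects 6 from 1; removing 0–7 disconnects 0 from 7 — these are bridges.
In total 7 edges are bridges.

7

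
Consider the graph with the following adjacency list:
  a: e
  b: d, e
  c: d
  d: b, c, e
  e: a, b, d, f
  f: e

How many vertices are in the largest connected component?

6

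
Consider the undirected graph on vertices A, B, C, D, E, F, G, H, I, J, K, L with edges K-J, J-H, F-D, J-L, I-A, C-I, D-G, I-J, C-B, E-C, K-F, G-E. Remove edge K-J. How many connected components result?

K and J are still connected via K-F-D-G-E-C-I-J, so the component count stays at 1.

1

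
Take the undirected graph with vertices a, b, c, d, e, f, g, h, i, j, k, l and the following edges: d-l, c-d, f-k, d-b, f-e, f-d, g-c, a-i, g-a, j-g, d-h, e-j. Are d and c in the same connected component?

Yes

From d we can reach a, b, c, d, e, f, g, h, i, j, k, l, which includes c.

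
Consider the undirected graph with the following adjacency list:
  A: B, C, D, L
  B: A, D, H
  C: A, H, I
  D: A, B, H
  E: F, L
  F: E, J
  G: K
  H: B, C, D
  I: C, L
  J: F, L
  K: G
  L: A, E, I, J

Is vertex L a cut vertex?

Yes

Deleting L raises the number of components from 2 to 3, so L is a cut vertex.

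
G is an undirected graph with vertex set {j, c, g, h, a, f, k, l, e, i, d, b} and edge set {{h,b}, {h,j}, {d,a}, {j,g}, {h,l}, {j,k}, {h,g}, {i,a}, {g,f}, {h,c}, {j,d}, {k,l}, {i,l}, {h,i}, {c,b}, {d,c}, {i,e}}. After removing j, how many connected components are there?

With j gone, the remaining components are: {a, b, c, d, e, f, g, h, i, k, l}.
That is 1 component.

1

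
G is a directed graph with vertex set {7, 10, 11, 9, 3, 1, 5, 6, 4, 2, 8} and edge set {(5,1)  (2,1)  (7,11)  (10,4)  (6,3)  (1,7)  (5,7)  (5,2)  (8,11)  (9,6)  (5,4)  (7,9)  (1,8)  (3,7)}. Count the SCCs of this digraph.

{3, 6, 7, 9} are all mutually reachable — one SCC of size 4.
{4} is an SCC by itself.
{10} is an SCC by itself.
{11} is an SCC by itself.
{2} is an SCC by itself.
(and 3 more singleton SCCs)
That gives 8 strongly connected components.

8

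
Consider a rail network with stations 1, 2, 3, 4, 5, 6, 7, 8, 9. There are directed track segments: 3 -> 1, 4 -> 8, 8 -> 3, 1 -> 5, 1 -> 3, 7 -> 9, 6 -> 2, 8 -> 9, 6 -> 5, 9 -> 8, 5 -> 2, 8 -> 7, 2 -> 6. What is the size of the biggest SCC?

{7, 8, 9} are all mutually reachable — one SCC of size 3.
{2, 5, 6} are all mutually reachable — one SCC of size 3.
{1, 3} are all mutually reachable — one SCC of size 2.
{4} is an SCC by itself.
The largest has 3 vertices.

3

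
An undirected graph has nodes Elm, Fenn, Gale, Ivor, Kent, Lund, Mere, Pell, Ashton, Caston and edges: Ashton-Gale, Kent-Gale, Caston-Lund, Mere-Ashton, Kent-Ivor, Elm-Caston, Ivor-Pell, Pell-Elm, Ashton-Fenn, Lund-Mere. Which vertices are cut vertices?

Ashton

Removing Ashton increases the component count from 1 to 2, so Ashton is a cut vertex.
By contrast removing Pell leaves 1 component; it is not a cut vertex. No other vertex is a cut vertex either.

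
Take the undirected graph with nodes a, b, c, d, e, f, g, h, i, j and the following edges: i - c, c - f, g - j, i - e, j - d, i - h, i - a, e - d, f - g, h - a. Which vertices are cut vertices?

i

Removing i increases the component count from 2 to 3, so i is a cut vertex.
By contrast removing e leaves 2 components; it is not a cut vertex. No other vertex is a cut vertex either.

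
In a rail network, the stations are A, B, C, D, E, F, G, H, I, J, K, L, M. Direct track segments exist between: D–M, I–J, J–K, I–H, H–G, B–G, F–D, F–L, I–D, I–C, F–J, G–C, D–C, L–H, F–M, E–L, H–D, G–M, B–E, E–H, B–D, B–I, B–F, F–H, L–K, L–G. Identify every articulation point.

none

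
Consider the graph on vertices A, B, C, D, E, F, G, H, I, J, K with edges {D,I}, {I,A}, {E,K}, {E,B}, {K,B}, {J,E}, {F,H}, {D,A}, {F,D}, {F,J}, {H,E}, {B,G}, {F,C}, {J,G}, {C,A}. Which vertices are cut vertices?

F

Removing F increases the component count from 1 to 2, so F is a cut vertex.
By contrast removing A leaves 1 component; it is not a cut vertex. No other vertex is a cut vertex either.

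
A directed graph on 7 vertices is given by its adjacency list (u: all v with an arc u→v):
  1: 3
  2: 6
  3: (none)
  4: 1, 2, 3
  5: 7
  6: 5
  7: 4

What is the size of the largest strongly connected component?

{2, 4, 5, 6, 7} are all mutually reachable — one SCC of size 5.
{1} is an SCC by itself.
{3} is an SCC by itself.
The largest has 5 vertices.

5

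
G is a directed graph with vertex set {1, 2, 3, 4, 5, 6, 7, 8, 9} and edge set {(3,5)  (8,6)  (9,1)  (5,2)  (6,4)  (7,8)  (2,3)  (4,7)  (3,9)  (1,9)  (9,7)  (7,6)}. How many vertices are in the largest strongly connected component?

4

{4, 6, 7, 8} are all mutually reachable — one SCC of size 4.
{2, 3, 5} are all mutually reachable — one SCC of size 3.
{1, 9} are all mutually reachable — one SCC of size 2.
The largest has 4 vertices.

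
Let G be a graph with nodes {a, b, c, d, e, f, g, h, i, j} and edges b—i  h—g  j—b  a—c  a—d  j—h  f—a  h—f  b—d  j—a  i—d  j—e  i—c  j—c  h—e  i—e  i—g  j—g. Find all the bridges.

The edges on the cycle j-b-i-c-a-j are not bridges since each lies on that cycle.
Every edge lies on some cycle, so there are no bridges.

none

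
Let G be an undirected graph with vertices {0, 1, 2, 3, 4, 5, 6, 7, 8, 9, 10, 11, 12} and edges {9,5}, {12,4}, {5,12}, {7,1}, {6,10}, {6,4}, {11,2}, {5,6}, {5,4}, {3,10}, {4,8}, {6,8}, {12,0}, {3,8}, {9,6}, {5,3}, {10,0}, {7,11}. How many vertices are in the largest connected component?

Starting from 1 we can reach 1, 2, 7, 11. That is one component of size 4.
Starting from 0 we can reach 0, 3, 4, 5, 6, 8, 9, 10, 12. That is one component of size 9.
The largest has 9 vertices.

9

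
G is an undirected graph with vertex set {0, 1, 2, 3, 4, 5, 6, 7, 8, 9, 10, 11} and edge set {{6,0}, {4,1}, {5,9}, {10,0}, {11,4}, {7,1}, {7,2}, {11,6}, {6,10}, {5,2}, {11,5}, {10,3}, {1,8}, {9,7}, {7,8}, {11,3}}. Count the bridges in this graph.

The edges on the cycle 6-10-0-6 are not bridges since each lies on that cycle.
Every edge lies on some cycle, so there are no bridges.

0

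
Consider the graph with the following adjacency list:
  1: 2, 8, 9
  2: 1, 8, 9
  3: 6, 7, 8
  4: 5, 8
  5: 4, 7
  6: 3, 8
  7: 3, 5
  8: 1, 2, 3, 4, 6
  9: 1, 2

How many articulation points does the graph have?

1

Removing 8 increases the component count from 1 to 2, so 8 is a cut vertex.
By contrast removing 6 leaves 1 component; it is not a cut vertex. No other vertex is a cut vertex either.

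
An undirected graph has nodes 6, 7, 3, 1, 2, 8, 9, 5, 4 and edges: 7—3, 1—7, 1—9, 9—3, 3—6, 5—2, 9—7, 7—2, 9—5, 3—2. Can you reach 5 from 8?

The component containing 8 is {8}, and 5 is not in it.

No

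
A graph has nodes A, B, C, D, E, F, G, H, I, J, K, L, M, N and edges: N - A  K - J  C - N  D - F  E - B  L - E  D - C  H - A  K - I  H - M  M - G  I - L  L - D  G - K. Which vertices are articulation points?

D, E, K, L

Removing D increases the component count from 1 to 2, so D is a cut vertex.
Removing E increases the component count from 1 to 2, so E is a cut vertex.
Removing K increases the component count from 1 to 2, so K is a cut vertex.
Likewise L is a cut vertex.
By contrast removing N leaves 1 component; it is not a cut vertex. No other vertex is a cut vertex either.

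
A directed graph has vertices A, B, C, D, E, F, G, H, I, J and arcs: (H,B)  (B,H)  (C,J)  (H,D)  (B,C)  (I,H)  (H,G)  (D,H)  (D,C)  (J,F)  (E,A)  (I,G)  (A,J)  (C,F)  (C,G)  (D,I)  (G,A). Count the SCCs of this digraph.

7

{B, D, H, I} are all mutually reachable — one SCC of size 4.
{G} is an SCC by itself.
{J} is an SCC by itself.
{E} is an SCC by itself.
{A} is an SCC by itself.
(and 2 more singleton SCCs)
That gives 7 strongly connected components.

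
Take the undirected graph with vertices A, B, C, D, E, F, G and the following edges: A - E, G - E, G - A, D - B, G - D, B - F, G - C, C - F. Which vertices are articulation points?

G

Removing G increases the component count from 1 to 2, so G is a cut vertex.
By contrast removing E leaves 1 component; it is not a cut vertex. No other vertex is a cut vertex either.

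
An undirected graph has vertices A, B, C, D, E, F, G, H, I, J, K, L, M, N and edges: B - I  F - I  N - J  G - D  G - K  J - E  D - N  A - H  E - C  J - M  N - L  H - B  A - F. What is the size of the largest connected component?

9

Starting from A we can reach A, B, F, H, I. That is one component of size 5.
Starting from C we can reach C, D, E, G, J, K, L, M, N. That is one component of size 9.
The largest has 9 vertices.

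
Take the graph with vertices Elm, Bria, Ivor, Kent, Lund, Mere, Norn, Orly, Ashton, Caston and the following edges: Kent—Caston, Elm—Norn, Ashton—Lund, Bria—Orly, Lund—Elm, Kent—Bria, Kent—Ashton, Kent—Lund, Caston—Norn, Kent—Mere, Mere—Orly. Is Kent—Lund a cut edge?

After removing Kent—Lund, the path Kent-Ashton-Lund still connects them, so the edge is not a bridge.

No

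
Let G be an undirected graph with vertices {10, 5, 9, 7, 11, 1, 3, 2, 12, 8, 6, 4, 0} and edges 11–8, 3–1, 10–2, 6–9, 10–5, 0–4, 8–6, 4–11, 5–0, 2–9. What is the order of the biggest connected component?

9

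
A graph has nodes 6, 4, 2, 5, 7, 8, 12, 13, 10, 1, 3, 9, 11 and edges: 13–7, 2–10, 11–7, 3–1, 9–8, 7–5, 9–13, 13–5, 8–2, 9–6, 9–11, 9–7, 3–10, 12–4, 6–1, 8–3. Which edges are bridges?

12-4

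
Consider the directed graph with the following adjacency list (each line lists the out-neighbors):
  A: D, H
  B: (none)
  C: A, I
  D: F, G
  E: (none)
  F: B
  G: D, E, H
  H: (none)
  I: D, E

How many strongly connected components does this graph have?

8

{D, G} are all mutually reachable — one SCC of size 2.
{B} is an SCC by itself.
{F} is an SCC by itself.
{I} is an SCC by itself.
{H} is an SCC by itself.
(and 3 more singleton SCCs)
That gives 8 strongly connected components.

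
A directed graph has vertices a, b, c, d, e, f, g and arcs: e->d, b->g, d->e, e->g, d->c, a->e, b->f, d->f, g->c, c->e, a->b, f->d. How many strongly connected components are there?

3

{c, d, e, f, g} are all mutually reachable — one SCC of size 5.
{b} is an SCC by itself.
{a} is an SCC by itself.
That gives 3 strongly connected components.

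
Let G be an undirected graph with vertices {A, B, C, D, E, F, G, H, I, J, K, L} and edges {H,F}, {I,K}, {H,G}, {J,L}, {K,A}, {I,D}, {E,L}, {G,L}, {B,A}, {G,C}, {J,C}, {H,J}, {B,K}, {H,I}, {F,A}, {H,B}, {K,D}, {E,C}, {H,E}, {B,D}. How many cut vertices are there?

1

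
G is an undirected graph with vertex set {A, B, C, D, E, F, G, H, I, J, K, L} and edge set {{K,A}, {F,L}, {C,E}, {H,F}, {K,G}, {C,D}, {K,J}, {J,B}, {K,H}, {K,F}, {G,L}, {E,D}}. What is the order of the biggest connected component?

8

I is isolated — a component by itself.
Starting from C we can reach C, D, E. That is one component of size 3.
Starting from A we can reach A, B, F, G, H, J, K, L. That is one component of size 8.
The largest has 8 vertices.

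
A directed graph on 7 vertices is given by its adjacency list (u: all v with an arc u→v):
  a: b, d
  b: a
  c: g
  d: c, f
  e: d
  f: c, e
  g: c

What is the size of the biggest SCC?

{d, e, f} are all mutually reachable — one SCC of size 3.
{a, b} are all mutually reachable — one SCC of size 2.
{c, g} are all mutually reachable — one SCC of size 2.
The largest has 3 vertices.

3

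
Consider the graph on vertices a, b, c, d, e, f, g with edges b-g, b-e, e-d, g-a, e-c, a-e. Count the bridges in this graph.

The edges on the cycle b-g-a-e-b are not bridges since each lies on that cycle.
But removing e-d disconnects e from d; removing e-c disconnects e from c — these are bridges.
That makes 2 bridges.

2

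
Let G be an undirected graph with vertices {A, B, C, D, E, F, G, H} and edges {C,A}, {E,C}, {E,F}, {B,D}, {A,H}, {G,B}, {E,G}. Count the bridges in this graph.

7

removing E—C disconnects E from C; removing G—B disconnects G from B; removing F—E disconnects F from E; removing C—A disconnects C from A — these are bridges.
In total 7 edges are bridges.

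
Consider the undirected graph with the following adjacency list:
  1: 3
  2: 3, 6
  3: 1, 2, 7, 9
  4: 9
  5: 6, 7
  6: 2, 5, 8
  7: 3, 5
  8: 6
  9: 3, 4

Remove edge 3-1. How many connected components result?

Before removal there is 1 component.
3-1 is a bridge — removing it separates 3's side from 1's side.
After removal: 2 components.

2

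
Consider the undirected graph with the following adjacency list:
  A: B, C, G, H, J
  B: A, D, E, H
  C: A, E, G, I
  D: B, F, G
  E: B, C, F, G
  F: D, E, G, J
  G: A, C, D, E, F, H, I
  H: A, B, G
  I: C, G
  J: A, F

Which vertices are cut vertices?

none

Removing D, for instance, still leaves 1 component. No single vertex removal increases the component count — the graph has no articulation points.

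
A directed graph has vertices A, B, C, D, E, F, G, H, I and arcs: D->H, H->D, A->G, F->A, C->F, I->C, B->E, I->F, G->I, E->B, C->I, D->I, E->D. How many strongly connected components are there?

{A, C, F, G, I} are all mutually reachable — one SCC of size 5.
{D, H} are all mutually reachable — one SCC of size 2.
{B, E} are all mutually reachable — one SCC of size 2.
That gives 3 strongly connected components.

3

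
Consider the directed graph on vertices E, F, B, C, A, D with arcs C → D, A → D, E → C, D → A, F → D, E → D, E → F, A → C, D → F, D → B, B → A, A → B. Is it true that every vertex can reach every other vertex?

There is no directed path from B to E, so the graph is not strongly connected.

No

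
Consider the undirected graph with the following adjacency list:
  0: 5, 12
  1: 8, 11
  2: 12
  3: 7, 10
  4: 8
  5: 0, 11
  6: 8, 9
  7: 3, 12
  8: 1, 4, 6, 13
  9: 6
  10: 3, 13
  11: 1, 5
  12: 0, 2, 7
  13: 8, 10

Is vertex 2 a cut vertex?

Deleting 2 leaves 1 component (was 1), so 2 is not a cut vertex.

No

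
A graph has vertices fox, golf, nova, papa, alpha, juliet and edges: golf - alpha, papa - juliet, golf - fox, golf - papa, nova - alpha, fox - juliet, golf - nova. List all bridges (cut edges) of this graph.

none

The edges on the cycle golf-nova-alpha-golf are not bridges since each lies on that cycle.
Every edge lies on some cycle, so there are no bridges.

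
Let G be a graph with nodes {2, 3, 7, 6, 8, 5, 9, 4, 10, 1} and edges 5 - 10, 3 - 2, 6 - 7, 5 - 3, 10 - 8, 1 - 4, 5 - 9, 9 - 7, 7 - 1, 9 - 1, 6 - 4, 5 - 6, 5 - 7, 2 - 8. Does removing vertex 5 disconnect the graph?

Yes

Deleting 5 raises the number of components from 1 to 2, so 5 is a cut vertex.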